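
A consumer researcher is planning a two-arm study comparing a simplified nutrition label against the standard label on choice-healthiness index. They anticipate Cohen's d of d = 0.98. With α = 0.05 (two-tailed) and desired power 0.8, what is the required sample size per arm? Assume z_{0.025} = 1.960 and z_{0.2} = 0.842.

n = 17 per group

For two independent groups with equal n: n = 2·((z_{α/2} + z_β) / d)².
z_{α/2} + z_β = 1.960 + 0.842 = 2.802.
n = 2 × (2.802 / 0.98)² = 2 × 2.859² = 2 × 8.17 = 16.3.
Round up to the next whole participant.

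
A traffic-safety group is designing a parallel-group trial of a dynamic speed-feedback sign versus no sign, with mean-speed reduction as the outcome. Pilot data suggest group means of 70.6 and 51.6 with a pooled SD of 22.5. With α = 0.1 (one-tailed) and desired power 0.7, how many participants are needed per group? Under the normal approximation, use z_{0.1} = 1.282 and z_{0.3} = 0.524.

Cohen's d = |M₁ − M₂| / SD_pooled = |70.6 − 51.6| / 22.5 = 19.0 / 22.5 = 0.844.
For two independent groups with equal n: n = 2·((z_{α} + z_β) / d)².
z_{α} + z_β = 1.282 + 0.524 = 1.806.
n = 2 × (1.806 / 0.844)² = 2 × 2.140² = 2 × 4.58 = 9.2.
Round up to the next whole participant.

n = 10 per group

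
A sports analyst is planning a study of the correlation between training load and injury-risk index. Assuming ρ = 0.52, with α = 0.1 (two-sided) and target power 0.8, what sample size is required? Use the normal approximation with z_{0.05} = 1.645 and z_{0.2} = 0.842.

n = 22

Fisher's z: C = ½·ln((1+r)/(1−r)) = ½·ln(3.1667) = 0.5763.
n = ((z_{α/2} + z_β)/C)² + 3.
(1.645 + 0.842) / 0.5763 = 2.487 / 0.5763 = 4.315.
n = 4.315² + 3 = 18.62 + 3 = 21.6.
Round up.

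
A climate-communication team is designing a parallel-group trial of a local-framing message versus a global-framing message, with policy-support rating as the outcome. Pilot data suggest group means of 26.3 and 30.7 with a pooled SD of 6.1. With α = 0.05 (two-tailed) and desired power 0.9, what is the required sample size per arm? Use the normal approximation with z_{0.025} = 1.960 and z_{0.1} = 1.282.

Cohen's d = |M₁ − M₂| / SD_pooled = |26.3 − 30.7| / 6.1 = 4.4 / 6.1 = 0.721.
For two independent groups with equal n: n = 2·((z_{α/2} + z_β) / d)².
z_{α/2} + z_β = 1.960 + 1.282 = 3.242.
n = 2 × (3.242 / 0.721)² = 2 × 4.497² = 2 × 20.22 = 40.4.
Round up to the next whole participant.

n = 41 per group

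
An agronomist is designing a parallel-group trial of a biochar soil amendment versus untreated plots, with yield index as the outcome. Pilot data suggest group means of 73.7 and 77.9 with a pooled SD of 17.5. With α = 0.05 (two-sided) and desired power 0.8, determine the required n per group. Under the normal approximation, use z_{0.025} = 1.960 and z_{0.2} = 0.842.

n = 273 per group

Cohen's d = |M₁ − M₂| / SD_pooled = |73.7 − 77.9| / 17.5 = 4.2 / 17.5 = 0.240.
For two independent groups with equal n: n = 2·((z_{α/2} + z_β) / d)².
z_{α/2} + z_β = 1.960 + 0.842 = 2.802.
n = 2 × (2.802 / 0.240)² = 2 × 11.675² = 2 × 136.31 = 272.6.
Round up to the next whole participant.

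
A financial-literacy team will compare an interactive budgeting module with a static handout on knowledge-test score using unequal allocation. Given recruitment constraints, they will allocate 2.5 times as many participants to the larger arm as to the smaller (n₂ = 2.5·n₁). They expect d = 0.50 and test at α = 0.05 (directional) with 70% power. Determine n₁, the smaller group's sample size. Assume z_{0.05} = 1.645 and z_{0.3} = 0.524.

With allocation ratio k = n₂/n₁ = 2.5, Var(x̄₁−x̄₂) = σ²(1/n₁ + 1/(k·n₁)) = σ²·(k+1)/(k·n₁).
So n₁ = (1 + 1/k)·((z_{α} + z_β)/d)² = 1.400 × (2.169/0.50)².
n₁ = 1.400 × 18.82 = 26.3.
Round up: n₁ = 27, giving n₂ = ⌈2.5 × 27⌉ = ⌈67.5⌉ = 68.

n₁ = 27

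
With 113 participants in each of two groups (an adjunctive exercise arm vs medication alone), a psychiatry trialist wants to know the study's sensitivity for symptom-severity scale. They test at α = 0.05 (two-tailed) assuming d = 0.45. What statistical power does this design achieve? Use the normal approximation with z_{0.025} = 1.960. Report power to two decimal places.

power ≈ 0.92

For two equal groups, power = Φ(d·√(n/2) − z_{α/2}).
d·√(n/2) = 0.45 × √(113/2) = 0.45 × 7.517 = 3.382.
z_β = 3.382 − 1.960 = 1.422.
Power = Φ(1.422) = 0.923.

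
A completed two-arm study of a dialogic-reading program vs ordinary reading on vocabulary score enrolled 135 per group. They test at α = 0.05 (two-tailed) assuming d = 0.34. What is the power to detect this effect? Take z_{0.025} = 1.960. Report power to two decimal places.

For two equal groups, power = Φ(d·√(n/2) − z_{α/2}).
d·√(n/2) = 0.34 × √(135/2) = 0.34 × 8.216 = 2.793.
z_β = 2.793 − 1.960 = 0.833.
Power = Φ(0.833) = 0.798.

power ≈ 0.80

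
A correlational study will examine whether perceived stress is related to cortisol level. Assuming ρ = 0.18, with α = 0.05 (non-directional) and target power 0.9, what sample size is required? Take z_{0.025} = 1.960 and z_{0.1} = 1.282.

n = 321

Fisher's z: C = ½·ln((1+r)/(1−r)) = ½·ln(1.4390) = 0.1820.
n = ((z_{α/2} + z_β)/C)² + 3.
(1.960 + 1.282) / 0.1820 = 3.242 / 0.1820 = 17.813.
n = 17.813² + 3 = 317.31 + 3 = 320.3.
Round up.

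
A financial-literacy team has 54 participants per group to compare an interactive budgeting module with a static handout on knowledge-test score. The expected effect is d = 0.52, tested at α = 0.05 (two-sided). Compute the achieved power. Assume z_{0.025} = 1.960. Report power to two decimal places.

power ≈ 0.77

For two equal groups, power = Φ(d·√(n/2) − z_{α/2}).
d·√(n/2) = 0.52 × √(54/2) = 0.52 × 5.196 = 2.702.
z_β = 2.702 − 1.960 = 0.742.
Power = Φ(0.742) = 0.771.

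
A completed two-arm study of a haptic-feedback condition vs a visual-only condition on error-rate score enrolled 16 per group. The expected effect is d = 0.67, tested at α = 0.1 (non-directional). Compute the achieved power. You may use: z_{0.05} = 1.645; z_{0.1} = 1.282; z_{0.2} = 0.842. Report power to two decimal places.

power ≈ 0.60

For two equal groups, power = Φ(d·√(n/2) − z_{α/2}).
d·√(n/2) = 0.67 × √(16/2) = 0.67 × 2.828 = 1.895.
z_β = 1.895 − 1.645 = 0.250.
Power = Φ(0.250) = 0.599.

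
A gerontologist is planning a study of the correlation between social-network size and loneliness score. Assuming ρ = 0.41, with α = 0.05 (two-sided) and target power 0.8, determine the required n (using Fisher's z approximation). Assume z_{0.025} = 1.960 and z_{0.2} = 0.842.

Fisher's z: C = ½·ln((1+r)/(1−r)) = ½·ln(2.3898) = 0.4356.
n = ((z_{α/2} + z_β)/C)² + 3.
(1.960 + 0.842) / 0.4356 = 2.802 / 0.4356 = 6.433.
n = 6.433² + 3 = 41.38 + 3 = 44.4.
Round up.

n = 45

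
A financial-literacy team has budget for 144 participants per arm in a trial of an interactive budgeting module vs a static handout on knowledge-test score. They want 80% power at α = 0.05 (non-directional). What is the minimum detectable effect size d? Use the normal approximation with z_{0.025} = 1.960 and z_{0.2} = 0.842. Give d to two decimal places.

For two independent groups of n = 144 each: d_min = (z_{α/2} + z_β)·√(2/n).
z-sum = 1.960 + 0.842 = 2.802.
d_min = 2.802 × √(2/144) = 2.802 × 0.1179 = 0.330.

d_min ≈ 0.33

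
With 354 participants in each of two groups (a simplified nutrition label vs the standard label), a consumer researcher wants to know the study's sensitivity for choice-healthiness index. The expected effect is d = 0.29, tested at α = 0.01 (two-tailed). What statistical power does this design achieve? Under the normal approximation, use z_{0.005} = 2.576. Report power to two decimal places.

For two equal groups, power = Φ(d·√(n/2) − z_{α/2}).
d·√(n/2) = 0.29 × √(354/2) = 0.29 × 13.304 = 3.858.
z_β = 3.858 − 2.576 = 1.282.
Power = Φ(1.282) = 0.900.

power ≈ 0.90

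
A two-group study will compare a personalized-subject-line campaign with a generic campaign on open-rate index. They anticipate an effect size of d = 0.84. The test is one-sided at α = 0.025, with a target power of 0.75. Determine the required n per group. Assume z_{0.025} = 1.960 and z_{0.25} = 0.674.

For two independent groups with equal n: n = 2·((z_{α} + z_β) / d)².
z_{α} + z_β = 1.960 + 0.674 = 2.634.
n = 2 × (2.634 / 0.84)² = 2 × 3.136² = 2 × 9.83 = 19.7.
Round up to the next whole participant.

n = 20 per group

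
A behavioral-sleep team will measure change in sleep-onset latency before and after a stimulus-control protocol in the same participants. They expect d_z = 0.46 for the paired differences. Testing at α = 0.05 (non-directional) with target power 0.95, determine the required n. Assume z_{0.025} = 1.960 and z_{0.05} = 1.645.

For a paired (one-sample on differences) test: n = ((z_{α/2} + z_β) / d)².
z_{α/2} + z_β = 1.960 + 1.645 = 3.605.
n = (3.605 / 0.46)² = 7.837² = 61.42.
Round up.

n = 62 pairs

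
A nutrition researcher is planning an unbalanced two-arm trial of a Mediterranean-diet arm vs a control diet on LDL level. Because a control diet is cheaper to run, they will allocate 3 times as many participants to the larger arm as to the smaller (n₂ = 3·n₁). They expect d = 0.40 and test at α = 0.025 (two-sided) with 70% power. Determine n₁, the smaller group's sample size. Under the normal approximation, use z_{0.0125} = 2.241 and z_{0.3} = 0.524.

n₁ = 64

With allocation ratio k = n₂/n₁ = 3, Var(x̄₁−x̄₂) = σ²(1/n₁ + 1/(k·n₁)) = σ²·(k+1)/(k·n₁).
So n₁ = (1 + 1/k)·((z_{α/2} + z_β)/d)² = 1.333 × (2.765/0.40)².
n₁ = 1.333 × 47.78 = 63.7.
Round up: n₁ = 64, giving n₂ = 3 × 64 = 192.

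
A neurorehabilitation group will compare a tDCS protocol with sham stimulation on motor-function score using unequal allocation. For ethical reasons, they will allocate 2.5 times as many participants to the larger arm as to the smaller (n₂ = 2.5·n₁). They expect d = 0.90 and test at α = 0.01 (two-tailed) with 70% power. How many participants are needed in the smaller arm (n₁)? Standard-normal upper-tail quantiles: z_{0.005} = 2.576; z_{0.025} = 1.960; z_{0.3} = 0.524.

With allocation ratio k = n₂/n₁ = 2.5, Var(x̄₁−x̄₂) = σ²(1/n₁ + 1/(k·n₁)) = σ²·(k+1)/(k·n₁).
So n₁ = (1 + 1/k)·((z_{α/2} + z_β)/d)² = 1.400 × (3.100/0.90)².
n₁ = 1.400 × 11.86 = 16.6.
Round up: n₁ = 17, giving n₂ = ⌈2.5 × 17⌉ = ⌈42.5⌉ = 43.

n₁ = 17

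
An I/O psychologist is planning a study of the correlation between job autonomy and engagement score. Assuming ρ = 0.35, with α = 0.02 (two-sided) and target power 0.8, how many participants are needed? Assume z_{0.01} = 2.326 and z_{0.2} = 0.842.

n = 79

Fisher's z: C = ½·ln((1+r)/(1−r)) = ½·ln(2.0769) = 0.3654.
n = ((z_{α/2} + z_β)/C)² + 3.
(2.326 + 0.842) / 0.3654 = 3.168 / 0.3654 = 8.670.
n = 8.670² + 3 = 75.17 + 3 = 78.2.
Round up.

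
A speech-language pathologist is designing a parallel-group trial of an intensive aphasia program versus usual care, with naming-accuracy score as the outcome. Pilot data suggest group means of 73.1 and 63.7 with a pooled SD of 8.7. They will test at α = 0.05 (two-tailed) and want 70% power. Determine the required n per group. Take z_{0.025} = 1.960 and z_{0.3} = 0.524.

Cohen's d = |M₁ − M₂| / SD_pooled = |73.1 − 63.7| / 8.7 = 9.4 / 8.7 = 1.080.
For two independent groups with equal n: n = 2·((z_{α/2} + z_β) / d)².
z_{α/2} + z_β = 1.960 + 0.524 = 2.484.
n = 2 × (2.484 / 1.080)² = 2 × 2.300² = 2 × 5.29 = 10.6.
Round up to the next whole participant.

n = 11 per group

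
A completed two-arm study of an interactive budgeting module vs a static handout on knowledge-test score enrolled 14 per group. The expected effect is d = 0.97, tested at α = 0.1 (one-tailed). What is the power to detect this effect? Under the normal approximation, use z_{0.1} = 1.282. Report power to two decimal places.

For two equal groups, power = Φ(d·√(n/2) − z_{α}).
d·√(n/2) = 0.97 × √(14/2) = 0.97 × 2.646 = 2.566.
z_β = 2.566 − 1.282 = 1.284.
Power = Φ(1.284) = 0.900.

power ≈ 0.90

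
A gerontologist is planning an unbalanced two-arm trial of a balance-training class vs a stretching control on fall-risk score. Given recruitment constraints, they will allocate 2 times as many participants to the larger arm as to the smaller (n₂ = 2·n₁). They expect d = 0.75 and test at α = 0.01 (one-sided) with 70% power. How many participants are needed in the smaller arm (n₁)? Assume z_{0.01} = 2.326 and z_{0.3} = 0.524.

n₁ = 22

With allocation ratio k = n₂/n₁ = 2, Var(x̄₁−x̄₂) = σ²(1/n₁ + 1/(k·n₁)) = σ²·(k+1)/(k·n₁).
So n₁ = (1 + 1/k)·((z_{α} + z_β)/d)² = 1.500 × (2.850/0.75)².
n₁ = 1.500 × 14.44 = 21.7.
Round up: n₁ = 22, giving n₂ = 2 × 22 = 44.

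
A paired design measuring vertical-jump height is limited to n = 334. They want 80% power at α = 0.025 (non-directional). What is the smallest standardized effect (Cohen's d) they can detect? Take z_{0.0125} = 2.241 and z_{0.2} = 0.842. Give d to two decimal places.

For a single sample (or paired design) of n = 334: d_min = (z_{α/2} + z_β)/√n.
z-sum = 2.241 + 0.842 = 3.083.
d_min = 3.083 / √334 = 3.083 / 18.276 = 0.169.

d_min ≈ 0.17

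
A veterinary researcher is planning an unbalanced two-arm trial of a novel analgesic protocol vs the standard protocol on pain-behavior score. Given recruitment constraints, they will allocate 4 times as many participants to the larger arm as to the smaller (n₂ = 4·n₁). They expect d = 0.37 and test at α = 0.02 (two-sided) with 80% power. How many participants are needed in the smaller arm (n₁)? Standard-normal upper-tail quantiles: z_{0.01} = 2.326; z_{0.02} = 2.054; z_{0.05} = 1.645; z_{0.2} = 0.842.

n₁ = 92

With allocation ratio k = n₂/n₁ = 4, Var(x̄₁−x̄₂) = σ²(1/n₁ + 1/(k·n₁)) = σ²·(k+1)/(k·n₁).
So n₁ = (1 + 1/k)·((z_{α/2} + z_β)/d)² = 1.250 × (3.168/0.37)².
n₁ = 1.250 × 73.31 = 91.6.
Round up: n₁ = 92, giving n₂ = 4 × 92 = 368.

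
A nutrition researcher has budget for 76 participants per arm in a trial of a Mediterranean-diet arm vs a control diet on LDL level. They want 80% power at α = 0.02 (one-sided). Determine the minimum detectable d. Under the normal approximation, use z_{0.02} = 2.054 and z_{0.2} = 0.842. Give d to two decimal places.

For two independent groups of n = 76 each: d_min = (z_{α} + z_β)·√(2/n).
z-sum = 2.054 + 0.842 = 2.896.
d_min = 2.896 × √(2/76) = 2.896 × 0.1622 = 0.470.

d_min ≈ 0.47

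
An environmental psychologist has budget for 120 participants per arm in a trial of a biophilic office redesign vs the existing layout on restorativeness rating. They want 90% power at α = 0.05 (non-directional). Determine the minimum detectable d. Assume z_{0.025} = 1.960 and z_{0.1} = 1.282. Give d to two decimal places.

d_min ≈ 0.42

For two independent groups of n = 120 each: d_min = (z_{α/2} + z_β)·√(2/n).
z-sum = 1.960 + 1.282 = 3.242.
d_min = 3.242 × √(2/120) = 3.242 × 0.1291 = 0.419.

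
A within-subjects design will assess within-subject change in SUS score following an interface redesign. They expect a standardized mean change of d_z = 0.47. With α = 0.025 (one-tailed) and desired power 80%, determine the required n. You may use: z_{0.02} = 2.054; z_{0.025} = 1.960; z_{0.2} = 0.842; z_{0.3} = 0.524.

For a paired (one-sample on differences) test: n = ((z_{α} + z_β) / d)².
z_{α} + z_β = 1.960 + 0.842 = 2.802.
n = (2.802 / 0.47)² = 5.962² = 35.54.
Round up.

n = 36 pairs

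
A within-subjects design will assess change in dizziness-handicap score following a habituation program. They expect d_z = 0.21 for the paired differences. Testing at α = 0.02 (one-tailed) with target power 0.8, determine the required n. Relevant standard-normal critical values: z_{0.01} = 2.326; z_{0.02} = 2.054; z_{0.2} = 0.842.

n = 191 pairs

For a paired (one-sample on differences) test: n = ((z_{α} + z_β) / d)².
z_{α} + z_β = 2.054 + 0.842 = 2.896.
n = (2.896 / 0.21)² = 13.790² = 190.18.
Round up.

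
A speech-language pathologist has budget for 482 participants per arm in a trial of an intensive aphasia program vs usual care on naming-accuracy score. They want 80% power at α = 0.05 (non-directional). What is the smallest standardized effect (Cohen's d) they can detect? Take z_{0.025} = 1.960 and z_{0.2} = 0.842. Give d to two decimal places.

d_min ≈ 0.18

For two independent groups of n = 482 each: d_min = (z_{α/2} + z_β)·√(2/n).
z-sum = 1.960 + 0.842 = 2.802.
d_min = 2.802 × √(2/482) = 2.802 × 0.0644 = 0.180.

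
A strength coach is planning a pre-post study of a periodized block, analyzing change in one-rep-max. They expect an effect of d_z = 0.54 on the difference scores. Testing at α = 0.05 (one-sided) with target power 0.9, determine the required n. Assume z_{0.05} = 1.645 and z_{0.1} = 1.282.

For a paired (one-sample on differences) test: n = ((z_{α} + z_β) / d)².
z_{α} + z_β = 1.645 + 1.282 = 2.927.
n = (2.927 / 0.54)² = 5.420² = 29.38.
Round up.

n = 30 pairs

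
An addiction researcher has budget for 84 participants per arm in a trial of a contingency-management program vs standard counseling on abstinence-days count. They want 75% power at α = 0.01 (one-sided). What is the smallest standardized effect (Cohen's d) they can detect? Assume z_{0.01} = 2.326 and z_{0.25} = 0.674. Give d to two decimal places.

For two independent groups of n = 84 each: d_min = (z_{α} + z_β)·√(2/n).
z-sum = 2.326 + 0.674 = 3.000.
d_min = 3.000 × √(2/84) = 3.000 × 0.1543 = 0.463.

d_min ≈ 0.46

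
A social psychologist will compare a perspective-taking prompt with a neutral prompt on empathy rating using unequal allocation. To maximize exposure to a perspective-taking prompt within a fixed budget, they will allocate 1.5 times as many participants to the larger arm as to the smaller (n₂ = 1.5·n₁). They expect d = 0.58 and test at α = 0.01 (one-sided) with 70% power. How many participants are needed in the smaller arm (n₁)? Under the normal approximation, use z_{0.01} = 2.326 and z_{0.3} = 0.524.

With allocation ratio k = n₂/n₁ = 1.5, Var(x̄₁−x̄₂) = σ²(1/n₁ + 1/(k·n₁)) = σ²·(k+1)/(k·n₁).
So n₁ = (1 + 1/k)·((z_{α} + z_β)/d)² = 1.667 × (2.850/0.58)².
n₁ = 1.667 × 24.15 = 40.2.
Round up: n₁ = 41, giving n₂ = ⌈1.5 × 41⌉ = ⌈61.5⌉ = 62.

n₁ = 41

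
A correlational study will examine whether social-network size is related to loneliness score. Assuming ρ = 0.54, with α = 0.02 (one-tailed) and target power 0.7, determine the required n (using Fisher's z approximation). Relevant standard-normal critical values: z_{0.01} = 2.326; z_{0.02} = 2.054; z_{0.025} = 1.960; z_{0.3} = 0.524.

n = 22

Fisher's z: C = ½·ln((1+r)/(1−r)) = ½·ln(3.3478) = 0.6042.
n = ((z_{α} + z_β)/C)² + 3.
(2.054 + 0.524) / 0.6042 = 2.578 / 0.6042 = 4.267.
n = 4.267² + 3 = 18.21 + 3 = 21.2.
Round up.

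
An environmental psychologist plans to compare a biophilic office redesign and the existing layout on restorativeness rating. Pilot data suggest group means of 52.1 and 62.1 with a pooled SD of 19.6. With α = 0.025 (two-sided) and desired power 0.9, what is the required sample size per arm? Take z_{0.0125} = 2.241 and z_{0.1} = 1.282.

n = 96 per group

Cohen's d = |M₁ − M₂| / SD_pooled = |52.1 − 62.1| / 19.6 = 10.0 / 19.6 = 0.510.
For two independent groups with equal n: n = 2·((z_{α/2} + z_β) / d)².
z_{α/2} + z_β = 2.241 + 1.282 = 3.523.
n = 2 × (3.523 / 0.510)² = 2 × 6.908² = 2 × 47.72 = 95.4.
Round up to the next whole participant.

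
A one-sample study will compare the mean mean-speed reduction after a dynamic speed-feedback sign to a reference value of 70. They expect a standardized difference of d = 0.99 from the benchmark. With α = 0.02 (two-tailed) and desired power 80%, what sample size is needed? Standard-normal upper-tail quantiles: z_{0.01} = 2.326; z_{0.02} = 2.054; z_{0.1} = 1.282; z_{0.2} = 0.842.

n = 11

For a one-sample test: n = ((z_{α/2} + z_β) / d)².
z_{α/2} + z_β = 2.326 + 0.842 = 3.168.
n = (3.168 / 0.99)² = 3.200² = 10.24.
Round up.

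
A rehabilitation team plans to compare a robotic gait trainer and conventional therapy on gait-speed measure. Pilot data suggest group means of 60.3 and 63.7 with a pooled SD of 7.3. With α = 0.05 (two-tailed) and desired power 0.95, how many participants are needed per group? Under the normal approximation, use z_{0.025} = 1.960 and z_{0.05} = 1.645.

n = 120 per group

Cohen's d = |M₁ − M₂| / SD_pooled = |60.3 − 63.7| / 7.3 = 3.4 / 7.3 = 0.466.
For two independent groups with equal n: n = 2·((z_{α/2} + z_β) / d)².
z_{α/2} + z_β = 1.960 + 1.645 = 3.605.
n = 2 × (3.605 / 0.466)² = 2 × 7.736² = 2 × 59.85 = 119.7.
Round up to the next whole participant.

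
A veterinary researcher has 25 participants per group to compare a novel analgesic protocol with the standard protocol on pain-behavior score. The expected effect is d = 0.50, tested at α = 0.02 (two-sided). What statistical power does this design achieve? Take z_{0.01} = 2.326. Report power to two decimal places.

For two equal groups, power = Φ(d·√(n/2) − z_{α/2}).
d·√(n/2) = 0.50 × √(25/2) = 0.50 × 3.536 = 1.768.
z_β = 1.768 − 2.326 = -0.558.
Power = Φ(-0.558) = 0.288.

power ≈ 0.29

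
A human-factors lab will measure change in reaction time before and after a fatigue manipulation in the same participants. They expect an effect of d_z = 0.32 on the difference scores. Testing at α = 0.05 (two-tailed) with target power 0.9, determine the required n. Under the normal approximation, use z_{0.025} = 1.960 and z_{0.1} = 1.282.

n = 103 pairs

For a paired (one-sample on differences) test: n = ((z_{α/2} + z_β) / d)².
z_{α/2} + z_β = 1.960 + 1.282 = 3.242.
n = (3.242 / 0.32)² = 10.131² = 102.64.
Round up.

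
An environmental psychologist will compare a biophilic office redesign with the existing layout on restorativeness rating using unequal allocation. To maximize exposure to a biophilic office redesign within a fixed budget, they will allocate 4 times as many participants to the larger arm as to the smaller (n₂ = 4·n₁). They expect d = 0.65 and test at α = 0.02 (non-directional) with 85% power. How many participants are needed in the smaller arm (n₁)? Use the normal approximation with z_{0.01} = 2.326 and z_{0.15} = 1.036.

With allocation ratio k = n₂/n₁ = 4, Var(x̄₁−x̄₂) = σ²(1/n₁ + 1/(k·n₁)) = σ²·(k+1)/(k·n₁).
So n₁ = (1 + 1/k)·((z_{α/2} + z_β)/d)² = 1.250 × (3.362/0.65)².
n₁ = 1.250 × 26.75 = 33.4.
Round up: n₁ = 34, giving n₂ = 4 × 34 = 136.

n₁ = 34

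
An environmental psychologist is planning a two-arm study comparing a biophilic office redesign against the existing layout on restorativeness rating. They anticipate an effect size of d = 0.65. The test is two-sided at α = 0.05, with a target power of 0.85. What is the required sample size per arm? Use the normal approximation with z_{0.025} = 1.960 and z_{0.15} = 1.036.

For two independent groups with equal n: n = 2·((z_{α/2} + z_β) / d)².
z_{α/2} + z_β = 1.960 + 1.036 = 2.996.
n = 2 × (2.996 / 0.65)² = 2 × 4.609² = 2 × 21.25 = 42.5.
Round up to the next whole participant.

n = 43 per group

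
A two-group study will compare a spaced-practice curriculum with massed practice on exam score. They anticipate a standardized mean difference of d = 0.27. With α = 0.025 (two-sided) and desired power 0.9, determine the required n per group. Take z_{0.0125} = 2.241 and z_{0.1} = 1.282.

n = 341 per group

For two independent groups with equal n: n = 2·((z_{α/2} + z_β) / d)².
z_{α/2} + z_β = 2.241 + 1.282 = 3.523.
n = 2 × (3.523 / 0.27)² = 2 × 13.048² = 2 × 170.25 = 340.5.
Round up to the next whole participant.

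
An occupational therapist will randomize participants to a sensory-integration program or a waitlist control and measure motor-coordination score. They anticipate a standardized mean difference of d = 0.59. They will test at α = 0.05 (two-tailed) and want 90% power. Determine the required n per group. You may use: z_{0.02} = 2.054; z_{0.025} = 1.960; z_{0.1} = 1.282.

n = 61 per group

For two independent groups with equal n: n = 2·((z_{α/2} + z_β) / d)².
z_{α/2} + z_β = 1.960 + 1.282 = 3.242.
n = 2 × (3.242 / 0.59)² = 2 × 5.495² = 2 × 30.19 = 60.4.
Round up to the next whole participant.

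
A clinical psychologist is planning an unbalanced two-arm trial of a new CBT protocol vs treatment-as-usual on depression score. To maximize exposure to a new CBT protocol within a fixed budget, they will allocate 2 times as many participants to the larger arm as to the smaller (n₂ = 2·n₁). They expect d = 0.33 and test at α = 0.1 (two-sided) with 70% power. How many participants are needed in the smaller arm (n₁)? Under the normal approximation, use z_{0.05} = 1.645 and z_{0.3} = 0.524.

n₁ = 65

With allocation ratio k = n₂/n₁ = 2, Var(x̄₁−x̄₂) = σ²(1/n₁ + 1/(k·n₁)) = σ²·(k+1)/(k·n₁).
So n₁ = (1 + 1/k)·((z_{α/2} + z_β)/d)² = 1.500 × (2.169/0.33)².
n₁ = 1.500 × 43.20 = 64.8.
Round up: n₁ = 65, giving n₂ = 2 × 65 = 130.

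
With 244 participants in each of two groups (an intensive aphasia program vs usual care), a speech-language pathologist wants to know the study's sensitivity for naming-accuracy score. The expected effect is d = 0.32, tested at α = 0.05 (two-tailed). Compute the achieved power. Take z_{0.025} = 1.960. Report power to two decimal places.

For two equal groups, power = Φ(d·√(n/2) − z_{α/2}).
d·√(n/2) = 0.32 × √(244/2) = 0.32 × 11.045 = 3.535.
z_β = 3.535 − 1.960 = 1.575.
Power = Φ(1.575) = 0.942.

power ≈ 0.94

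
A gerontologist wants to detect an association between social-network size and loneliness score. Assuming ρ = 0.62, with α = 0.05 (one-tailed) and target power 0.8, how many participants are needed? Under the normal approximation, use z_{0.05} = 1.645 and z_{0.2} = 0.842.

n = 15

Fisher's z: C = ½·ln((1+r)/(1−r)) = ½·ln(4.2632) = 0.7250.
n = ((z_{α} + z_β)/C)² + 3.
(1.645 + 0.842) / 0.7250 = 2.487 / 0.7250 = 3.430.
n = 3.430² + 3 = 11.77 + 3 = 14.8.
Round up.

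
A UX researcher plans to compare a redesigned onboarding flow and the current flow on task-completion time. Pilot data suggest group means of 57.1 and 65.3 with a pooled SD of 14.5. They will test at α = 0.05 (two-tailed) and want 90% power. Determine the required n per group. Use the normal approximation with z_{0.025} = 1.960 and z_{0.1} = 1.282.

n = 66 per group

Cohen's d = |M₁ − M₂| / SD_pooled = |57.1 − 65.3| / 14.5 = 8.2 / 14.5 = 0.566.
For two independent groups with equal n: n = 2·((z_{α/2} + z_β) / d)².
z_{α/2} + z_β = 1.960 + 1.282 = 3.242.
n = 2 × (3.242 / 0.566)² = 2 × 5.728² = 2 × 32.81 = 65.6.
Round up to the next whole participant.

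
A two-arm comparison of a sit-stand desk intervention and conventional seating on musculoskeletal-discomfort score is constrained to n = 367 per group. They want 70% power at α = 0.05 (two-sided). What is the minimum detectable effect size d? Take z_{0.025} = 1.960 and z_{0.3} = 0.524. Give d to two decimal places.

For two independent groups of n = 367 each: d_min = (z_{α/2} + z_β)·√(2/n).
z-sum = 1.960 + 0.524 = 2.484.
d_min = 2.484 × √(2/367) = 2.484 × 0.0738 = 0.183.

d_min ≈ 0.18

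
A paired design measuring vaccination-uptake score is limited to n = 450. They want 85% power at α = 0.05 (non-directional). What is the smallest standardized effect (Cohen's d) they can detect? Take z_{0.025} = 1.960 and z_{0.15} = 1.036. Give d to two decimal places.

For a single sample (or paired design) of n = 450: d_min = (z_{α/2} + z_β)/√n.
z-sum = 1.960 + 1.036 = 2.996.
d_min = 2.996 / √450 = 2.996 / 21.213 = 0.141.

d_min ≈ 0.14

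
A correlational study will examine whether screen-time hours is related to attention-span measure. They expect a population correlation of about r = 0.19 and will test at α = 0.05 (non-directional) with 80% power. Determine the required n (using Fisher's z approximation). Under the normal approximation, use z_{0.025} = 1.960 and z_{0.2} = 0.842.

Fisher's z: C = ½·ln((1+r)/(1−r)) = ½·ln(1.4691) = 0.1923.
n = ((z_{α/2} + z_β)/C)² + 3.
(1.960 + 0.842) / 0.1923 = 2.802 / 0.1923 = 14.571.
n = 14.571² + 3 = 212.31 + 3 = 215.3.
Round up.

n = 216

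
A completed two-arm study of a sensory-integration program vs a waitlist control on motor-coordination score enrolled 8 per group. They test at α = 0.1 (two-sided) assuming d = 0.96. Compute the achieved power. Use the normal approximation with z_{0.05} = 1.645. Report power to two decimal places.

power ≈ 0.61

For two equal groups, power = Φ(d·√(n/2) − z_{α/2}).
d·√(n/2) = 0.96 × √(8/2) = 0.96 × 2.000 = 1.920.
z_β = 1.920 − 1.645 = 0.275.
Power = Φ(0.275) = 0.608.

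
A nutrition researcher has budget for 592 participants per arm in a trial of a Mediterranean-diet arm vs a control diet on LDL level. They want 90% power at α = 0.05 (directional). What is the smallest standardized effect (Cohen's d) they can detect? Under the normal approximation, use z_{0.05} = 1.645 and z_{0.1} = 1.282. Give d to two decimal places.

d_min ≈ 0.17

For two independent groups of n = 592 each: d_min = (z_{α} + z_β)·√(2/n).
z-sum = 1.645 + 1.282 = 2.927.
d_min = 2.927 × √(2/592) = 2.927 × 0.0581 = 0.170.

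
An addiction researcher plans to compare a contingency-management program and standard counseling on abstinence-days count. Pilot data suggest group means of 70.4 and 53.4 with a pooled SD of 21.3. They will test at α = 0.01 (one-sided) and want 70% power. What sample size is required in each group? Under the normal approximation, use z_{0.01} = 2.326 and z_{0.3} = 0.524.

Cohen's d = |M₁ − M₂| / SD_pooled = |70.4 − 53.4| / 21.3 = 17.0 / 21.3 = 0.798.
For two independent groups with equal n: n = 2·((z_{α} + z_β) / d)².
z_{α} + z_β = 2.326 + 0.524 = 2.850.
n = 2 × (2.850 / 0.798)² = 2 × 3.571² = 2 × 12.76 = 25.5.
Round up to the next whole participant.

n = 26 per group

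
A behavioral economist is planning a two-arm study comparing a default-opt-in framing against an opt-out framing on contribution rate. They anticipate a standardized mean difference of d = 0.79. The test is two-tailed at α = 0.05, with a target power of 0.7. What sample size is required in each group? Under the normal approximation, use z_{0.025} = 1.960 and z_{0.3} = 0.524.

For two independent groups with equal n: n = 2·((z_{α/2} + z_β) / d)².
z_{α/2} + z_β = 1.960 + 0.524 = 2.484.
n = 2 × (2.484 / 0.79)² = 2 × 3.144² = 2 × 9.89 = 19.8.
Round up to the next whole participant.

n = 20 per group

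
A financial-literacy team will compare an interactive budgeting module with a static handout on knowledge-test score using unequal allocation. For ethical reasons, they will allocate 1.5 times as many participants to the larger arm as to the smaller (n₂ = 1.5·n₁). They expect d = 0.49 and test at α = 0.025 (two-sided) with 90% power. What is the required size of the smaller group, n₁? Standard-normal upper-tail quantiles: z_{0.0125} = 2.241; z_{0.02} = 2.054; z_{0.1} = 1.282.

With allocation ratio k = n₂/n₁ = 1.5, Var(x̄₁−x̄₂) = σ²(1/n₁ + 1/(k·n₁)) = σ²·(k+1)/(k·n₁).
So n₁ = (1 + 1/k)·((z_{α/2} + z_β)/d)² = 1.667 × (3.523/0.49)².
n₁ = 1.667 × 51.69 = 86.2.
Round up: n₁ = 87, giving n₂ = ⌈1.5 × 87⌉ = ⌈130.5⌉ = 131.

n₁ = 87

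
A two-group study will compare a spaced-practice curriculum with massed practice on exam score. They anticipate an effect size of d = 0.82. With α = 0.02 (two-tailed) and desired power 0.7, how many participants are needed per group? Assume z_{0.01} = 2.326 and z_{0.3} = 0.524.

For two independent groups with equal n: n = 2·((z_{α/2} + z_β) / d)².
z_{α/2} + z_β = 2.326 + 0.524 = 2.850.
n = 2 × (2.850 / 0.82)² = 2 × 3.476² = 2 × 12.08 = 24.2.
Round up to the next whole participant.

n = 25 per group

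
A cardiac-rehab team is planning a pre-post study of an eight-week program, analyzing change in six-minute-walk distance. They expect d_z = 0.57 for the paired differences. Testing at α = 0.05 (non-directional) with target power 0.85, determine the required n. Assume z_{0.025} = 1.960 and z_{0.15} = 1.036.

For a paired (one-sample on differences) test: n = ((z_{α/2} + z_β) / d)².
z_{α/2} + z_β = 1.960 + 1.036 = 2.996.
n = (2.996 / 0.57)² = 5.256² = 27.63.
Round up.

n = 28 pairs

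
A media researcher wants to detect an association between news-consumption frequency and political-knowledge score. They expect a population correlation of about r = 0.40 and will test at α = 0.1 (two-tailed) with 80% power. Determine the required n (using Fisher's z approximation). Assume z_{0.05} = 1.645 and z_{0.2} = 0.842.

Fisher's z: C = ½·ln((1+r)/(1−r)) = ½·ln(2.3333) = 0.4236.
n = ((z_{α/2} + z_β)/C)² + 3.
(1.645 + 0.842) / 0.4236 = 2.487 / 0.4236 = 5.871.
n = 5.871² + 3 = 34.47 + 3 = 37.5.
Round up.

n = 38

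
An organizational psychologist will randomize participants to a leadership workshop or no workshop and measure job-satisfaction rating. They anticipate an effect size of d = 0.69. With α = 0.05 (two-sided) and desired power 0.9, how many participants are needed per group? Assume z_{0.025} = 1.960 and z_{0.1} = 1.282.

For two independent groups with equal n: n = 2·((z_{α/2} + z_β) / d)².
z_{α/2} + z_β = 1.960 + 1.282 = 3.242.
n = 2 × (3.242 / 0.69)² = 2 × 4.699² = 2 × 22.08 = 44.2.
Round up to the next whole participant.

n = 45 per group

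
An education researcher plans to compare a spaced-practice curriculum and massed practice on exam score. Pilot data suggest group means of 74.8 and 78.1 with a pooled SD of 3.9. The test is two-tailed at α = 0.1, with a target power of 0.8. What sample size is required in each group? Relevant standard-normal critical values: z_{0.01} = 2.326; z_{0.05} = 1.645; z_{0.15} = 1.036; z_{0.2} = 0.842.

n = 18 per group

Cohen's d = |M₁ − M₂| / SD_pooled = |74.8 − 78.1| / 3.9 = 3.3 / 3.9 = 0.846.
For two independent groups with equal n: n = 2·((z_{α/2} + z_β) / d)².
z_{α/2} + z_β = 1.645 + 0.842 = 2.487.
n = 2 × (2.487 / 0.846)² = 2 × 2.940² = 2 × 8.64 = 17.3.
Round up to the next whole participant.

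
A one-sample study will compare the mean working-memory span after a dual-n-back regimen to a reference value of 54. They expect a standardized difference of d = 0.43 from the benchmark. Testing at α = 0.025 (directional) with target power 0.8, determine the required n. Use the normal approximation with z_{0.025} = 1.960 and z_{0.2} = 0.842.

n = 43

For a one-sample test: n = ((z_{α} + z_β) / d)².
z_{α} + z_β = 1.960 + 0.842 = 2.802.
n = (2.802 / 0.43)² = 6.516² = 42.46.
Round up.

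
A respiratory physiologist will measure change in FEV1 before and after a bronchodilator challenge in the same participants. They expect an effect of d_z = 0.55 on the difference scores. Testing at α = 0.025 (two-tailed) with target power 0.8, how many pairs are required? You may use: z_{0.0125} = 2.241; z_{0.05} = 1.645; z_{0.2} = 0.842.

For a paired (one-sample on differences) test: n = ((z_{α/2} + z_β) / d)².
z_{α/2} + z_β = 2.241 + 0.842 = 3.083.
n = (3.083 / 0.55)² = 5.605² = 31.42.
Round up.

n = 32 pairs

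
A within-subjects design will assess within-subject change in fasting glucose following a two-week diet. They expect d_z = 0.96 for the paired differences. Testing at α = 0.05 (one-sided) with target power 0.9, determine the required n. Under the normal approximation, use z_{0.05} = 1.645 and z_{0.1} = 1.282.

n = 10 pairs

For a paired (one-sample on differences) test: n = ((z_{α} + z_β) / d)².
z_{α} + z_β = 1.645 + 1.282 = 2.927.
n = (2.927 / 0.96)² = 3.049² = 9.30.
Round up.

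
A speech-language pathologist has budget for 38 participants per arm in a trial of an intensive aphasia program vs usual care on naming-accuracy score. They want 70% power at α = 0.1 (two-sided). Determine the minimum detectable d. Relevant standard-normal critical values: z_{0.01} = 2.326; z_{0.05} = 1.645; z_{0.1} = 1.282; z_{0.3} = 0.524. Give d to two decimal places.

d_min ≈ 0.50

For two independent groups of n = 38 each: d_min = (z_{α/2} + z_β)·√(2/n).
z-sum = 1.645 + 0.524 = 2.169.
d_min = 2.169 × √(2/38) = 2.169 × 0.2294 = 0.498.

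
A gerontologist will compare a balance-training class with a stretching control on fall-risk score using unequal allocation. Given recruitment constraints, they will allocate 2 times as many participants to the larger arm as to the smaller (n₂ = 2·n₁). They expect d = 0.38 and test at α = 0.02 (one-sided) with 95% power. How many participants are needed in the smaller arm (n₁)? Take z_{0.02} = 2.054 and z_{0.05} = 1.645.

With allocation ratio k = n₂/n₁ = 2, Var(x̄₁−x̄₂) = σ²(1/n₁ + 1/(k·n₁)) = σ²·(k+1)/(k·n₁).
So n₁ = (1 + 1/k)·((z_{α} + z_β)/d)² = 1.500 × (3.699/0.38)².
n₁ = 1.500 × 94.75 = 142.1.
Round up: n₁ = 143, giving n₂ = 2 × 143 = 286.

n₁ = 143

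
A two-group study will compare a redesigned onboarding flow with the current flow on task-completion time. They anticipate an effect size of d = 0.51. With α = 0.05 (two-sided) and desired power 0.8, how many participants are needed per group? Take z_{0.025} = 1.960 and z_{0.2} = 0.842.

For two independent groups with equal n: n = 2·((z_{α/2} + z_β) / d)².
z_{α/2} + z_β = 1.960 + 0.842 = 2.802.
n = 2 × (2.802 / 0.51)² = 2 × 5.494² = 2 × 30.19 = 60.4.
Round up to the next whole participant.

n = 61 per group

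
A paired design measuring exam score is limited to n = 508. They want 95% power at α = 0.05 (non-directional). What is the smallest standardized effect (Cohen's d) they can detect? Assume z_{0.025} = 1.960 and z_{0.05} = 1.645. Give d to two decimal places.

d_min ≈ 0.16

For a single sample (or paired design) of n = 508: d_min = (z_{α/2} + z_β)/√n.
z-sum = 1.960 + 1.645 = 3.605.
d_min = 3.605 / √508 = 3.605 / 22.539 = 0.160.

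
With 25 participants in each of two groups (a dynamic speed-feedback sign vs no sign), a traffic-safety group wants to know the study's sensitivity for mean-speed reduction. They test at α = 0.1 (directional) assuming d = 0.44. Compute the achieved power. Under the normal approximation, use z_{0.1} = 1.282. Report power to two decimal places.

For two equal groups, power = Φ(d·√(n/2) − z_{α}).
d·√(n/2) = 0.44 × √(25/2) = 0.44 × 3.536 = 1.556.
z_β = 1.556 − 1.282 = 0.274.
Power = Φ(0.274) = 0.608.

power ≈ 0.61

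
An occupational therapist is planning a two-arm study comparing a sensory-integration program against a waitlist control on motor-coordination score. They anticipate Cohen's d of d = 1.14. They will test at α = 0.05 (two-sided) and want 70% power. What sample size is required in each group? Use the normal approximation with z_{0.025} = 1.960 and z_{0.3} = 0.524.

n = 10 per group

For two independent groups with equal n: n = 2·((z_{α/2} + z_β) / d)².
z_{α/2} + z_β = 1.960 + 0.524 = 2.484.
n = 2 × (2.484 / 1.14)² = 2 × 2.179² = 2 × 4.75 = 9.5.
Round up to the next whole participant.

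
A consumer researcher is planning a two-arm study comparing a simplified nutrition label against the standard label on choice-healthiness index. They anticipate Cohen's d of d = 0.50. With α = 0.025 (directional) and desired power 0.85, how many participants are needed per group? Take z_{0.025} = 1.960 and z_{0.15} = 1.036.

n = 72 per group

For two independent groups with equal n: n = 2·((z_{α} + z_β) / d)².
z_{α} + z_β = 1.960 + 1.036 = 2.996.
n = 2 × (2.996 / 0.50)² = 2 × 5.992² = 2 × 35.90 = 71.8.
Round up to the next whole participant.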